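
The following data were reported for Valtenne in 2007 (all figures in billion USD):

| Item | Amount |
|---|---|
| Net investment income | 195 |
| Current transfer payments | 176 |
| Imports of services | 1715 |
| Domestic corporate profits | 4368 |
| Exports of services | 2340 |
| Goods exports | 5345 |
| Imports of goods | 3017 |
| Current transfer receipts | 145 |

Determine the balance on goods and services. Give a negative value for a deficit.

Goods balance = 5345 - 3017 = 2328
Services balance = 2340 - 1715 = 625
Trade balance (goods + services) = 2328 + 625 = 2953

2953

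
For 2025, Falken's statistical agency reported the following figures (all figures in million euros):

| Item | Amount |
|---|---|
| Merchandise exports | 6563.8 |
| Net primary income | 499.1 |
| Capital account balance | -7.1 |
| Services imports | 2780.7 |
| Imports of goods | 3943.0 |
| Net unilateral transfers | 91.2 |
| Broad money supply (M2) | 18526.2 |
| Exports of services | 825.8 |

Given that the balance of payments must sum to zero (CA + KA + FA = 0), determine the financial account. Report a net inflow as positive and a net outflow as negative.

-1249.1

Goods balance = 6563.8 - 3943.0 = 2620.8
Services balance = 825.8 - 2780.7 = -1954.9
Trade balance (goods + services) = 2620.8 + (-1954.9) = 665.9
Net primary income = 499.1
Net secondary income = 91.2
Current account = 665.9 + 499.1 + 91.2 = 1256.2
Financial account = -(1256.2 + (-7.1)) = -1249.1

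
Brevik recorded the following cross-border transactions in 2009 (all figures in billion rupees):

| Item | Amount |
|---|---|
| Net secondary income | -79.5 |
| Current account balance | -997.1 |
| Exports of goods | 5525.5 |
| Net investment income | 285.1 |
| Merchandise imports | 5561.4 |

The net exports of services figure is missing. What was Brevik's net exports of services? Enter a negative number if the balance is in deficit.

-1166.8

Current account = goods balance + services balance + net primary income + net secondary income
Sum of the known components = 169.7
Net exports of services = CA - (known components) = -997.1 - 169.7 = -1166.8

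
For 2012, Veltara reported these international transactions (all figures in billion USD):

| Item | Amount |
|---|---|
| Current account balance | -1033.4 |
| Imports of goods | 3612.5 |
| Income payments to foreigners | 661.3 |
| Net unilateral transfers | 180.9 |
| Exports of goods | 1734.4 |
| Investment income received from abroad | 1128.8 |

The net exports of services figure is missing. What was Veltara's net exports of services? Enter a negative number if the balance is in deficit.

196.3

Current account = goods balance + services balance + net primary income + net secondary income
Sum of the known components = -1229.7
Net exports of services = CA - (known components) = -1033.4 - (-1229.7) = 196.3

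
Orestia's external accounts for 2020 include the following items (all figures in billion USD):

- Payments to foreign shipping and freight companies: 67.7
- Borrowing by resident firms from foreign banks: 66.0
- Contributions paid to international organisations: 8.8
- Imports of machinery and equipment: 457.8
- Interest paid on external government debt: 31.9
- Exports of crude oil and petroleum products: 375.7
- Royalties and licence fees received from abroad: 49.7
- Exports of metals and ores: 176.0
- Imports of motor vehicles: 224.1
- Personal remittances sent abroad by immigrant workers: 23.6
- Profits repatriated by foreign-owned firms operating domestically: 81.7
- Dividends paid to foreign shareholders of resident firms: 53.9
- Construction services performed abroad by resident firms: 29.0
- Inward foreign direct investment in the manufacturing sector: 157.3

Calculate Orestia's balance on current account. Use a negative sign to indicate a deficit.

-319.1

Goods: 176.0 - 224.1 - 457.8 + 375.7 = -130.2
Services: 29.0 + 49.7 - 67.7 = 11.0
Primary income: -81.7 - 53.9 - 31.9 = -167.5
Secondary income: -23.6 - 8.8 = -32.4
Current account = (-130.2) + 11.0 + (-167.5) + (-32.4) = -319.1
(Excluded from the current account — financial account: borrowing by resident firms from foreign banks 66.0, inward foreign direct investment in the manufacturing sector 157.3.)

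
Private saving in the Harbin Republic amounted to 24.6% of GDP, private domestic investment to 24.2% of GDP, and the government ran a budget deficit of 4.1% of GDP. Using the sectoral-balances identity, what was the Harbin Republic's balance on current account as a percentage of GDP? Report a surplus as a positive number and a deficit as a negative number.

-3.7

By the sectoral-balances identity, CA = (S_private - I) + (T - G).
Private balance = 24.6 - 24.2 = 0.4
Government balance (T - G) = -4.1
CA = 0.4 + (-4.1) = -3.7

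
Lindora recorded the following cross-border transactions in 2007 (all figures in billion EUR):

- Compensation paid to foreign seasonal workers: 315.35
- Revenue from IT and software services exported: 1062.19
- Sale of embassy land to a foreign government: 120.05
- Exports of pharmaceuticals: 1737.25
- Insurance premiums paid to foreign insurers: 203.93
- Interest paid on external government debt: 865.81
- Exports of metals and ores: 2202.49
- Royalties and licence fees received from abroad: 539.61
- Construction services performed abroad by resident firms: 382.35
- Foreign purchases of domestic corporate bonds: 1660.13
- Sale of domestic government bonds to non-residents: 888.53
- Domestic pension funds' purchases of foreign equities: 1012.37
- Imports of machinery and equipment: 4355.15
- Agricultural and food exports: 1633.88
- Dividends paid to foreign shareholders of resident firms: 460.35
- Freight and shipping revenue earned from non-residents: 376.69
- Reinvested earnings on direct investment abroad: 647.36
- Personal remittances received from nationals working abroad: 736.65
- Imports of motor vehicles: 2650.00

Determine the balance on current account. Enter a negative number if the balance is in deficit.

467.88

Goods: -2650.00 + 1737.25 + 2202.49 - 4355.15 + 1633.88 = -1431.53
Services: 539.61 + 1062.19 + 376.69 - 203.93 + 382.35 = 2156.91
Primary income: 647.36 - 865.81 - 460.35 - 315.35 = -994.15
Secondary income: 736.65
Current account = (-1431.53) + 2156.91 + (-994.15) + 736.65 = 467.88
(Excluded from the current account — capital account: sale of embassy land to a foreign government 120.05; financial account: foreign purchases of domestic corporate bonds 1660.13, sale of domestic government bonds to non-residents 888.53, domestic pension funds' purchases of foreign equities 1012.37.)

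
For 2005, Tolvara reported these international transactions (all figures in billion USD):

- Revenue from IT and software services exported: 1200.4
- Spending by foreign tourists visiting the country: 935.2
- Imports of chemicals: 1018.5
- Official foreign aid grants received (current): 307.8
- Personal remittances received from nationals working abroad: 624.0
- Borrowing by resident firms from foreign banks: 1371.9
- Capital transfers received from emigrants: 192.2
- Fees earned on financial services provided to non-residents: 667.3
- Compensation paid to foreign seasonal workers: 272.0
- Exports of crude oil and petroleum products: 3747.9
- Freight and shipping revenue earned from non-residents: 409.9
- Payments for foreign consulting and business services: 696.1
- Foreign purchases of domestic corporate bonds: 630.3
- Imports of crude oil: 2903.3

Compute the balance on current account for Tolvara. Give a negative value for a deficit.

Goods: -2903.3 + 3747.9 - 1018.5 = -173.9
Services: 667.3 + 1200.4 - 696.1 + 935.2 + 409.9 = 2516.7
Primary income: -272.0
Secondary income: 624.0 + 307.8 = 931.8
Current account = (-173.9) + 2516.7 + (-272.0) + 931.8 = 3002.6
(Excluded from the current account — financial account: borrowing by resident firms from foreign banks 1371.9, foreign purchases of domestic corporate bonds 630.3; capital account: capital transfers received from emigrants 192.2.)

3002.6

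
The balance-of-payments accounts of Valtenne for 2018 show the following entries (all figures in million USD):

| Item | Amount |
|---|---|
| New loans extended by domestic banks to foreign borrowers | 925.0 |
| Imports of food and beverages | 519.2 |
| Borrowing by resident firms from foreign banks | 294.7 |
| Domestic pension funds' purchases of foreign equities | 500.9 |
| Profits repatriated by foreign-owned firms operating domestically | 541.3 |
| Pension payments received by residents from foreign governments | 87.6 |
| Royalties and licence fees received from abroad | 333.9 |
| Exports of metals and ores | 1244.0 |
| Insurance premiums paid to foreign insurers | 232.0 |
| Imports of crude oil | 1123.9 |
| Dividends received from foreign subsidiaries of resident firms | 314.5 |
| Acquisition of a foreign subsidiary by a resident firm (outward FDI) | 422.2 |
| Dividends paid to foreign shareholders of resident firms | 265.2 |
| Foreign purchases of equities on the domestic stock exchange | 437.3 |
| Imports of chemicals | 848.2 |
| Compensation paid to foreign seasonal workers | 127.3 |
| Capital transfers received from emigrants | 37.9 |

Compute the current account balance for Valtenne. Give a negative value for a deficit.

Goods: -1123.9 - 519.2 - 848.2 + 1244.0 = -1247.3
Services: -232.0 + 333.9 = 101.9
Primary income: -127.3 - 541.3 - 265.2 + 314.5 = -619.3
Secondary income: 87.6
Current account = (-1247.3) + 101.9 + (-619.3) + 87.6 = -1677.1
(Excluded from the current account — financial account: new loans extended by domestic banks to foreign borrowers 925.0, borrowing by resident firms from foreign banks 294.7, domestic pension funds' purchases of foreign equities 500.9, acquisition of a foreign subsidiary by a resident firm (outward FDI) 422.2, foreign purchases of equities on the domestic stock exchange 437.3; capital account: capital transfers received from emigrants 37.9.)

-1677.1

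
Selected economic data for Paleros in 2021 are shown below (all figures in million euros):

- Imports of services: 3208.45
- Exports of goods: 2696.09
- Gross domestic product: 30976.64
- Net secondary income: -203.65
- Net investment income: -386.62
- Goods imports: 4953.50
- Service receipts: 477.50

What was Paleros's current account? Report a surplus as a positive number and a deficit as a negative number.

Goods balance = 2696.09 - 4953.50 = -2257.41
Services balance = 477.50 - 3208.45 = -2730.95
Trade balance (goods + services) = -2257.41 + (-2730.95) = -4988.36
Net primary income = -386.62
Net secondary income = -203.65
Current account = -4988.36 + (-386.62) + (-203.65) = -5578.63

-5578.63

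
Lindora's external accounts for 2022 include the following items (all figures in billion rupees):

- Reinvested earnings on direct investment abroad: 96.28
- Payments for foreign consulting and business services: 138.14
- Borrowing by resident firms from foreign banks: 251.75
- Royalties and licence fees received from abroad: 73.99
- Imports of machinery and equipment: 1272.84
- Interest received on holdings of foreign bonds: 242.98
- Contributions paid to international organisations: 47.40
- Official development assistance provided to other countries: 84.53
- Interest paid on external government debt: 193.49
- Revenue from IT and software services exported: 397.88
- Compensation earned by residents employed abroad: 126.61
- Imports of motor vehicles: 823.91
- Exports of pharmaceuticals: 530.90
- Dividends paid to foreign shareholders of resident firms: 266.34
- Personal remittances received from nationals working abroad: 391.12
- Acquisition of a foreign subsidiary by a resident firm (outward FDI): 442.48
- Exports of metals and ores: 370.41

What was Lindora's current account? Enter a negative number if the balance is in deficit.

Goods: -1272.84 + 530.90 - 823.91 + 370.41 = -1195.44
Services: 397.88 - 138.14 + 73.99 = 333.73
Primary income: -193.49 - 266.34 + 242.98 + 126.61 + 96.28 = 6.04
Secondary income: -47.40 + 391.12 - 84.53 = 259.19
Current account = (-1195.44) + 333.73 + 6.04 + 259.19 = -596.48
(Excluded from the current account — financial account: borrowing by resident firms from foreign banks 251.75, acquisition of a foreign subsidiary by a resident firm (outward FDI) 442.48.)

-596.48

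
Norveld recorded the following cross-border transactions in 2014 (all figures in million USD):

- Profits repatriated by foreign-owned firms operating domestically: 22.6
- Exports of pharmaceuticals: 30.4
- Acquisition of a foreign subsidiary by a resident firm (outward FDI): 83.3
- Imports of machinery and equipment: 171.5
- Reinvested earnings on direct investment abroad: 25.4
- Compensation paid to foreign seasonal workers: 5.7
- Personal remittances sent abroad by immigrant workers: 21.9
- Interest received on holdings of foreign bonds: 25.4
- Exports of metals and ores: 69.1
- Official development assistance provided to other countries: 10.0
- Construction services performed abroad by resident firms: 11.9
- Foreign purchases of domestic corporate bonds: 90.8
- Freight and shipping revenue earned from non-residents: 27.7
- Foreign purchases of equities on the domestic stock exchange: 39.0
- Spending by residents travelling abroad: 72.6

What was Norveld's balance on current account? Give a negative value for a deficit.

-114.4

Goods: 69.1 - 171.5 + 30.4 = -72.0
Services: 27.7 + 11.9 - 72.6 = -33.0
Primary income: -22.6 - 5.7 + 25.4 + 25.4 = 22.5
Secondary income: -10.0 - 21.9 = -31.9
Current account = (-72.0) + (-33.0) + 22.5 + (-31.9) = -114.4
(Excluded from the current account — financial account: acquisition of a foreign subsidiary by a resident firm (outward FDI) 83.3, foreign purchases of domestic corporate bonds 90.8, foreign purchases of equities on the domestic stock exchange 39.0.)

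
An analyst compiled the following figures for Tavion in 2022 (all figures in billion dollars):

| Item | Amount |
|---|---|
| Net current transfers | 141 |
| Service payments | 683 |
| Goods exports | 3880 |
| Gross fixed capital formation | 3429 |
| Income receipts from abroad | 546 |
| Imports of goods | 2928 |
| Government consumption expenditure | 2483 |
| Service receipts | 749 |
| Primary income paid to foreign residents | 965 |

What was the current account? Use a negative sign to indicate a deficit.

740

Goods balance = 3880 - 2928 = 952
Services balance = 749 - 683 = 66
Trade balance (goods + services) = 952 + 66 = 1018
Net primary income = 546 - 965 = -419
Net secondary income = 141
Current account = 1018 + (-419) + 141 = 740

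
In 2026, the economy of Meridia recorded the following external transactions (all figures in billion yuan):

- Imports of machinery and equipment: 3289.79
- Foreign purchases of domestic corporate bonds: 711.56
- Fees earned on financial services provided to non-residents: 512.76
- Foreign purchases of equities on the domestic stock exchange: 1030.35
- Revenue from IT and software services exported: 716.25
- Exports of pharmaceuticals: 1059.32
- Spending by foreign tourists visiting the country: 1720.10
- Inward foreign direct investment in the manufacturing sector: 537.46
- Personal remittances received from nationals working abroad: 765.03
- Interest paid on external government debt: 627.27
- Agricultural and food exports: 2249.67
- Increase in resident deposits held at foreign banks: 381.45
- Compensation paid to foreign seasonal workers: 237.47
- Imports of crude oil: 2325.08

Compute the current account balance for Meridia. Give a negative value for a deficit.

543.52

Goods: 1059.32 + 2249.67 - 3289.79 - 2325.08 = -2305.88
Services: 512.76 + 1720.10 + 716.25 = 2949.11
Primary income: -237.47 - 627.27 = -864.74
Secondary income: 765.03
Current account = (-2305.88) + 2949.11 + (-864.74) + 765.03 = 543.52
(Excluded from the current account — financial account: foreign purchases of domestic corporate bonds 711.56, foreign purchases of equities on the domestic stock exchange 1030.35, inward foreign direct investment in the manufacturing sector 537.46, increase in resident deposits held at foreign banks 381.45.)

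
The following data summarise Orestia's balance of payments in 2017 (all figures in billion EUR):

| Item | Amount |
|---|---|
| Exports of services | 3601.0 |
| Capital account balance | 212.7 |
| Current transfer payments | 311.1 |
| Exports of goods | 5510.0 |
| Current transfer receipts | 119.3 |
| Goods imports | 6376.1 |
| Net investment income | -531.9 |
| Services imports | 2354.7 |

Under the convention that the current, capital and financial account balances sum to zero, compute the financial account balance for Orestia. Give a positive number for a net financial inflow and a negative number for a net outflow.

Goods balance = 5510.0 - 6376.1 = -866.1
Services balance = 3601.0 - 2354.7 = 1246.3
Trade balance (goods + services) = -866.1 + 1246.3 = 380.2
Net primary income = -531.9
Net secondary income = 119.3 - 311.1 = -191.8
Current account = 380.2 + (-531.9) + (-191.8) = -343.5
Financial account = -(-343.5 + 212.7) = 130.8

130.8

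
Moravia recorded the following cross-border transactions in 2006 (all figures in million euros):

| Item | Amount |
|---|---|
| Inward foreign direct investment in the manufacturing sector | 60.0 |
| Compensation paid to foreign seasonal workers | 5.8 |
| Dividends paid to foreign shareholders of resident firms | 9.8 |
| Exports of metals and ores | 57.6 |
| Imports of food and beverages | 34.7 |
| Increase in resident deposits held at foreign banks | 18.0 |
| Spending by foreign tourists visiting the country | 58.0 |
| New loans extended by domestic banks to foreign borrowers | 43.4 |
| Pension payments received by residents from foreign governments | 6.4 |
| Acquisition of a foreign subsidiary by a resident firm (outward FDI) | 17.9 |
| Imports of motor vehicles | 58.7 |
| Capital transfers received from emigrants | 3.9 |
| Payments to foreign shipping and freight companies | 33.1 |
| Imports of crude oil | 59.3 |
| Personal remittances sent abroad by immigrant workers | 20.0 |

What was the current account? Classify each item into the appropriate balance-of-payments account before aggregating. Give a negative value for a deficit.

-99.4

Goods: -58.7 + 57.6 - 34.7 - 59.3 = -95.1
Services: -33.1 + 58.0 = 24.9
Primary income: -5.8 - 9.8 = -15.6
Secondary income: -20.0 + 6.4 = -13.6
Current account = (-95.1) + 24.9 + (-15.6) + (-13.6) = -99.4
(Excluded from the current account — financial account: inward foreign direct investment in the manufacturing sector 60.0, increase in resident deposits held at foreign banks 18.0, new loans extended by domestic banks to foreign borrowers 43.4, acquisition of a foreign subsidiary by a resident firm (outward FDI) 17.9; capital account: capital transfers received from emigrants 3.9.)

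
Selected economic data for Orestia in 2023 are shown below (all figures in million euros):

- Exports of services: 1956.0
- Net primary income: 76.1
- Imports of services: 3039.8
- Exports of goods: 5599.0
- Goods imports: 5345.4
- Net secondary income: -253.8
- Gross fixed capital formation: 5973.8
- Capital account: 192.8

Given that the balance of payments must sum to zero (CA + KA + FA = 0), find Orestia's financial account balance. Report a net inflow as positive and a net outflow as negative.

Goods balance = 5599.0 - 5345.4 = 253.6
Services balance = 1956.0 - 3039.8 = -1083.8
Trade balance (goods + services) = 253.6 + (-1083.8) = -830.2
Net primary income = 76.1
Net secondary income = -253.8
Current account = -830.2 + 76.1 + (-253.8) = -1007.9
Financial account = -(-1007.9 + 192.8) = 815.1

815.1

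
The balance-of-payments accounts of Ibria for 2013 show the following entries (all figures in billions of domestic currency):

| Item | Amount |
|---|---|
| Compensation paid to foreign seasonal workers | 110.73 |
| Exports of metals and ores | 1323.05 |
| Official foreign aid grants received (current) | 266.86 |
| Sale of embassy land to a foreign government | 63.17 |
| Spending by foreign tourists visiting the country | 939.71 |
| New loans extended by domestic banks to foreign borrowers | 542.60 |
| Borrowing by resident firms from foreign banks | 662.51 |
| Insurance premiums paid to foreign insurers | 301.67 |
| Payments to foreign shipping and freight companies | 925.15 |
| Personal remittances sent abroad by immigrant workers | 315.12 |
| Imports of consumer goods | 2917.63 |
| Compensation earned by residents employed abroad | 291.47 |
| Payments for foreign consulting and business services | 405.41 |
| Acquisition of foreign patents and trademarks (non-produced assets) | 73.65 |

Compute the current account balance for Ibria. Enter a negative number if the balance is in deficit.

Goods: -2917.63 + 1323.05 = -1594.58
Services: -925.15 + 939.71 - 301.67 - 405.41 = -692.52
Primary income: -110.73 + 291.47 = 180.74
Secondary income: -315.12 + 266.86 = -48.26
Current account = (-1594.58) + (-692.52) + 180.74 + (-48.26) = -2154.62
(Excluded from the current account — capital account: sale of embassy land to a foreign government 63.17, acquisition of foreign patents and trademarks (non-produced assets) 73.65; financial account: new loans extended by domestic banks to foreign borrowers 542.60, borrowing by resident firms from foreign banks 662.51.)

-2154.62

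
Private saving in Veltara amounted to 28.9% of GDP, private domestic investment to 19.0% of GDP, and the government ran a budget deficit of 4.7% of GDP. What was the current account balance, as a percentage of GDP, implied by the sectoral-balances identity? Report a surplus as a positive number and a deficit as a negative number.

5.2

By the sectoral-balances identity, CA = (S_private - I) + (T - G).
Private balance = 28.9 - 19.0 = 9.9
Government balance (T - G) = -4.7
CA = 9.9 + (-4.7) = 5.2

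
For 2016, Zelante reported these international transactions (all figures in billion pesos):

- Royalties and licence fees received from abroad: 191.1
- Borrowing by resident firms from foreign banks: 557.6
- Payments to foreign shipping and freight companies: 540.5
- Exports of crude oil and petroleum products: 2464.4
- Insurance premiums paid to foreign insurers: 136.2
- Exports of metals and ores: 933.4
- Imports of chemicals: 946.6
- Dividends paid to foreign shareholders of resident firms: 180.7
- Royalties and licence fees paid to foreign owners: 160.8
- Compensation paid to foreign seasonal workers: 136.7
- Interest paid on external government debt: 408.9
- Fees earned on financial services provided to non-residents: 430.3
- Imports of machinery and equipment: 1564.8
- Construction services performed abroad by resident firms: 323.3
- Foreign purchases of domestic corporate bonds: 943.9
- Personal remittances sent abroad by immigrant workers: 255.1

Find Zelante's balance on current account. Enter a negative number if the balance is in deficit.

12.2

Goods: 2464.4 - 946.6 + 933.4 - 1564.8 = 886.4
Services: -540.5 - 136.2 + 430.3 + 191.1 + 323.3 - 160.8 = 107.2
Primary income: -408.9 - 136.7 - 180.7 = -726.3
Secondary income: -255.1
Current account = 886.4 + 107.2 + (-726.3) + (-255.1) = 12.2
(Excluded from the current account — financial account: borrowing by resident firms from foreign banks 557.6, foreign purchases of domestic corporate bonds 943.9.)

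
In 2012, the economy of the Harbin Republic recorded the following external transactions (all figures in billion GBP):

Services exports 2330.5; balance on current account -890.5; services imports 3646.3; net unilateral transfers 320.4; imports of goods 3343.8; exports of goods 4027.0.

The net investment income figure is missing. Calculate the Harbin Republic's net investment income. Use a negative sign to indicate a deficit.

-578.3

Current account = goods balance + services balance + net primary income + net secondary income
Sum of the known components = -312.2
Net investment income = CA - (known components) = -890.5 - (-312.2) = -578.3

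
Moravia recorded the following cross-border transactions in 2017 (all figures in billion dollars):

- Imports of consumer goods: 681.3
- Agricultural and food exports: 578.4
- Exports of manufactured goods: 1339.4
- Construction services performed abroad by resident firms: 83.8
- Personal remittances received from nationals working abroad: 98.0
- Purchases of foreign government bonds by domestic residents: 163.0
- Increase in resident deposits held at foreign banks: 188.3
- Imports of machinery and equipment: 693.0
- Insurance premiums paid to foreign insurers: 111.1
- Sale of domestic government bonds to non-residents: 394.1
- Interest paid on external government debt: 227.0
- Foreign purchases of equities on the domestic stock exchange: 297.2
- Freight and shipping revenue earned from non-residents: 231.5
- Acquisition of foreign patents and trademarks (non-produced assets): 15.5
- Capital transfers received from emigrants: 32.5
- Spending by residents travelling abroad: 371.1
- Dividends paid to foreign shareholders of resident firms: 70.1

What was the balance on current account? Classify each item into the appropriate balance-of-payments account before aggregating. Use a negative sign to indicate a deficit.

177.5

Goods: 1339.4 - 693.0 + 578.4 - 681.3 = 543.5
Services: 83.8 + 231.5 - 371.1 - 111.1 = -166.9
Primary income: -227.0 - 70.1 = -297.1
Secondary income: 98.0
Current account = 543.5 + (-166.9) + (-297.1) + 98.0 = 177.5
(Excluded from the current account — financial account: purchases of foreign government bonds by domestic residents 163.0, increase in resident deposits held at foreign banks 188.3, sale of domestic government bonds to non-residents 394.1, foreign purchases of equities on the domestic stock exchange 297.2; capital account: acquisition of foreign patents and trademarks (non-produced assets) 15.5, capital transfers received from emigrants 32.5.)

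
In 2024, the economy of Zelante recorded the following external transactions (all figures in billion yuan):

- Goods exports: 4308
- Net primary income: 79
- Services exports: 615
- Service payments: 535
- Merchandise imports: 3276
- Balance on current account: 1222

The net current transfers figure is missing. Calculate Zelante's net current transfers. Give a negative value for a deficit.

31

Current account = goods balance + services balance + net primary income + net secondary income
Sum of the known components = 1191
Net current transfers = CA - (known components) = 1222 - 1191 = 31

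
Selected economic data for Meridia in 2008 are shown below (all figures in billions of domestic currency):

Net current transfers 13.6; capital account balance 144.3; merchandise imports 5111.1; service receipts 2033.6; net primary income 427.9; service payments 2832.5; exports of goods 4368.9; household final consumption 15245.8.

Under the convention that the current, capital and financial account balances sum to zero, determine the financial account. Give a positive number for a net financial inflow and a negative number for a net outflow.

955.3

Goods balance = 4368.9 - 5111.1 = -742.2
Services balance = 2033.6 - 2832.5 = -798.9
Trade balance (goods + services) = -742.2 + (-798.9) = -1541.1
Net primary income = 427.9
Net secondary income = 13.6
Current account = -1541.1 + 427.9 + 13.6 = -1099.6
Financial account = -(-1099.6 + 144.3) = 955.3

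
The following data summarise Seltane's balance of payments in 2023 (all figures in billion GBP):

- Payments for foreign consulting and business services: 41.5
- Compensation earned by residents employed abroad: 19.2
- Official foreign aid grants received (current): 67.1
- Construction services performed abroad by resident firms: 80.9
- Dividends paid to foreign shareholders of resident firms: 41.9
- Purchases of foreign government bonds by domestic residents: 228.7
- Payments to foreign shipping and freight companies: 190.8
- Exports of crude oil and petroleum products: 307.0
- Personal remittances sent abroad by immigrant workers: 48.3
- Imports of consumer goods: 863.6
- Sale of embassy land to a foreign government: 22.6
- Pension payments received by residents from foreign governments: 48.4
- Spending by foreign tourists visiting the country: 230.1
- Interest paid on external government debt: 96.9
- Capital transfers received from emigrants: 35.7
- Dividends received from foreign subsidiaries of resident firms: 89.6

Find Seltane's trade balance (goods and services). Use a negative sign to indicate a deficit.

Goods: 307.0 - 863.6 = -556.6
Services: -41.5 - 190.8 + 80.9 + 230.1 = 78.7
Trade balance = -556.6 + 78.7 = -477.9
(Excluded from the trade balance — primary income: compensation earned by residents employed abroad 19.2, dividends paid to foreign shareholders of resident firms 41.9, interest paid on external government debt 96.9, dividends received from foreign subsidiaries of resident firms 89.6; secondary income: official foreign aid grants received (current) 67.1, personal remittances sent abroad by immigrant workers 48.3, pension payments received by residents from foreign governments 48.4; financial account: purchases of foreign government bonds by domestic residents 228.7; capital account: sale of embassy land to a foreign government 22.6, capital transfers received from emigrants 35.7.)

-477.9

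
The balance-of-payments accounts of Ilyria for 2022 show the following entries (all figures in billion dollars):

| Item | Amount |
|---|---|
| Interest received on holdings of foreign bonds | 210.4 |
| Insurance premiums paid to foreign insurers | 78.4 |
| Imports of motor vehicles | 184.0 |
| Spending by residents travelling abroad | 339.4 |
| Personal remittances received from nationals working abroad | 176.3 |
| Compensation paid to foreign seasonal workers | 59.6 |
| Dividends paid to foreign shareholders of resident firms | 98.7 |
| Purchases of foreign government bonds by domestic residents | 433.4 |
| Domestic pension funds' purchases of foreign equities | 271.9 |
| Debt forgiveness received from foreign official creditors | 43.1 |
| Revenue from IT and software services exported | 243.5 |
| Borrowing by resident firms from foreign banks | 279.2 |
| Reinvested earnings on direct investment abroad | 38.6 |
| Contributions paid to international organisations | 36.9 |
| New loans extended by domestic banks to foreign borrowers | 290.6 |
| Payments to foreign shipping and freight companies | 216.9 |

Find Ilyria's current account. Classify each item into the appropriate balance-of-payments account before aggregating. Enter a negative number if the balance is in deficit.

Goods: -184.0
Services: 243.5 - 216.9 - 78.4 - 339.4 = -391.2
Primary income: 38.6 + 210.4 - 98.7 - 59.6 = 90.7
Secondary income: 176.3 - 36.9 = 139.4
Current account = (-184.0) + (-391.2) + 90.7 + 139.4 = -345.1
(Excluded from the current account — financial account: purchases of foreign government bonds by domestic residents 433.4, domestic pension funds' purchases of foreign equities 271.9, borrowing by resident firms from foreign banks 279.2, new loans extended by domestic banks to foreign borrowers 290.6; capital account: debt forgiveness received from foreign official creditors 43.1.)

-345.1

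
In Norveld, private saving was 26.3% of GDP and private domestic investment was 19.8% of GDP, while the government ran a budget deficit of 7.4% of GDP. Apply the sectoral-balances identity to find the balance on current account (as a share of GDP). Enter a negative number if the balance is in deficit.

-0.9

By the sectoral-balances identity, CA = (S_private - I) + (T - G).
Private balance = 26.3 - 19.8 = 6.5
Government balance (T - G) = -7.4
CA = 6.5 + (-7.4) = -0.9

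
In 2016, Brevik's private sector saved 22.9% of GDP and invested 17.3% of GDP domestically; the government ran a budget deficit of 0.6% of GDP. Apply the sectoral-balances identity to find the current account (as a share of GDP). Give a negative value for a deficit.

5.0

By the sectoral-balances identity, CA = (S_private - I) + (T - G).
Private balance = 22.9 - 17.3 = 5.6
Government balance (T - G) = -0.6
CA = 5.6 + (-0.6) = 5.0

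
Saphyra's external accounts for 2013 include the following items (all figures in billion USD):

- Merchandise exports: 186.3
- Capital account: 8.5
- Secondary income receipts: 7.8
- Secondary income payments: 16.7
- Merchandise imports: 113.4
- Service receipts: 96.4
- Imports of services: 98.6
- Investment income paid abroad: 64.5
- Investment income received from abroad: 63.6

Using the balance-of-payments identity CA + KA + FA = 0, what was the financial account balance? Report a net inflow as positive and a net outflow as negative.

-69.4

Goods balance = 186.3 - 113.4 = 72.9
Services balance = 96.4 - 98.6 = -2.2
Trade balance (goods + services) = 72.9 + (-2.2) = 70.7
Net primary income = 63.6 - 64.5 = -0.9
Net secondary income = 7.8 - 16.7 = -8.9
Current account = 70.7 + (-0.9) + (-8.9) = 60.9
Financial account = -(60.9 + 8.5) = -69.4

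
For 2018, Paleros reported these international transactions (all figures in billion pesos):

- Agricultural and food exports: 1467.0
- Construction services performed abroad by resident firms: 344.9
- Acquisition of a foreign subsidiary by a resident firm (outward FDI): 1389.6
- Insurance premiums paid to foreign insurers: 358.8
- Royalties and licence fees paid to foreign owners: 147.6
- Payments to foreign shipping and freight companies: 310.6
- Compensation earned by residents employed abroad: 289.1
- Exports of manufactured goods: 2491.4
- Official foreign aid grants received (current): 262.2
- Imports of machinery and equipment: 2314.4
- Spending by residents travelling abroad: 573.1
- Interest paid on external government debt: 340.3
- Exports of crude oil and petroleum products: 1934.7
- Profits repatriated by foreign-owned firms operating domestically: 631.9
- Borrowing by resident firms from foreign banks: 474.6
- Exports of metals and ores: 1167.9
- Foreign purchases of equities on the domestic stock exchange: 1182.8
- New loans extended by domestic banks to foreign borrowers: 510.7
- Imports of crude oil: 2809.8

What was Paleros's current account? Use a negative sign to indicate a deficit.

470.7

Goods: 1167.9 - 2809.8 - 2314.4 + 2491.4 + 1467.0 + 1934.7 = 1936.8
Services: 344.9 - 310.6 - 573.1 - 358.8 - 147.6 = -1045.2
Primary income: 289.1 - 631.9 - 340.3 = -683.1
Secondary income: 262.2
Current account = 1936.8 + (-1045.2) + (-683.1) + 262.2 = 470.7
(Excluded from the current account — financial account: acquisition of a foreign subsidiary by a resident firm (outward FDI) 1389.6, borrowing by resident firms from foreign banks 474.6, foreign purchases of equities on the domestic stock exchange 1182.8, new loans extended by domestic banks to foreign borrowers 510.7.)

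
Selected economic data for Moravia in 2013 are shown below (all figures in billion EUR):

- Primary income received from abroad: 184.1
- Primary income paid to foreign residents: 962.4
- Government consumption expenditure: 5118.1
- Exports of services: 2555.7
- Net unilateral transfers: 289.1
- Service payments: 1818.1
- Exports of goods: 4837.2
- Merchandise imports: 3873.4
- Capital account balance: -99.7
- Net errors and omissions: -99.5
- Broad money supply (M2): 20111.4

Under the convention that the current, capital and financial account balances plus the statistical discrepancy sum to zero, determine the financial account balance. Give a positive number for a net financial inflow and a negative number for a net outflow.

-1013.0

Goods balance = 4837.2 - 3873.4 = 963.8
Services balance = 2555.7 - 1818.1 = 737.6
Trade balance (goods + services) = 963.8 + 737.6 = 1701.4
Net primary income = 184.1 - 962.4 = -778.3
Net secondary income = 289.1
Current account = 1701.4 + (-778.3) + 289.1 = 1212.2
Financial account = -(1212.2 + (-99.7) + (-99.5)) = -1013.0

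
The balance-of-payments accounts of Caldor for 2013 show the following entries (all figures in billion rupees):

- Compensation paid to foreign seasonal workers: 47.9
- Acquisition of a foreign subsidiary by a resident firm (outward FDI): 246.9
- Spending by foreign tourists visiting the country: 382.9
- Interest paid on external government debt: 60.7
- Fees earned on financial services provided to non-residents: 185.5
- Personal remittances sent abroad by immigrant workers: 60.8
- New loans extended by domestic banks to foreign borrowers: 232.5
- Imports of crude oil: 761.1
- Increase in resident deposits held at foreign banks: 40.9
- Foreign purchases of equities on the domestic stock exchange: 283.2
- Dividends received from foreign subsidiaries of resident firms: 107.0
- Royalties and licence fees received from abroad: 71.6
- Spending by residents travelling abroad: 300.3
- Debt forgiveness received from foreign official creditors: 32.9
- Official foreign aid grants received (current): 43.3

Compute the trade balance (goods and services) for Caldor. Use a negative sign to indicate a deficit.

Goods: -761.1
Services: -300.3 + 185.5 + 71.6 + 382.9 = 339.7
Trade balance = -761.1 + 339.7 = -421.4
(Excluded from the trade balance — primary income: compensation paid to foreign seasonal workers 47.9, interest paid on external government debt 60.7, dividends received from foreign subsidiaries of resident firms 107.0; financial account: acquisition of a foreign subsidiary by a resident firm (outward FDI) 246.9, new loans extended by domestic banks to foreign borrowers 232.5, increase in resident deposits held at foreign banks 40.9, foreign purchases of equities on the domestic stock exchange 283.2; secondary income: personal remittances sent abroad by immigrant workers 60.8, official foreign aid grants received (current) 43.3; capital account: debt forgiveness received from foreign official creditors 32.9.)

-421.4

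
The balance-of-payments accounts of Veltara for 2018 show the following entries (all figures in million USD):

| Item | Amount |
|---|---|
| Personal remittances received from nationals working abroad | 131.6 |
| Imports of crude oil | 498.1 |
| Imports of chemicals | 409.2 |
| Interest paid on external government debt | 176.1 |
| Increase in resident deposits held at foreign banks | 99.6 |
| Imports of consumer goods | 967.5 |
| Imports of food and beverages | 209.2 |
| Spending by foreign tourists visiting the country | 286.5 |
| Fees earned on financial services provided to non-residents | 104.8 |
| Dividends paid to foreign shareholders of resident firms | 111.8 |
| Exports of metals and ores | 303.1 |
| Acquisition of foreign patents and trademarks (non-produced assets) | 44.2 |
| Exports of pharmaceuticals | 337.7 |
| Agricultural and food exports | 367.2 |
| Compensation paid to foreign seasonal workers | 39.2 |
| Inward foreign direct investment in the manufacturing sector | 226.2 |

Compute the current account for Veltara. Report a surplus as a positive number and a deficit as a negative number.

-880.2

Goods: -209.2 - 409.2 + 367.2 + 303.1 - 967.5 - 498.1 + 337.7 = -1076.0
Services: 286.5 + 104.8 = 391.3
Primary income: -111.8 - 39.2 - 176.1 = -327.1
Secondary income: 131.6
Current account = (-1076.0) + 391.3 + (-327.1) + 131.6 = -880.2
(Excluded from the current account — financial account: increase in resident deposits held at foreign banks 99.6, inward foreign direct investment in the manufacturing sector 226.2; capital account: acquisition of foreign patents and trademarks (non-produced assets) 44.2.)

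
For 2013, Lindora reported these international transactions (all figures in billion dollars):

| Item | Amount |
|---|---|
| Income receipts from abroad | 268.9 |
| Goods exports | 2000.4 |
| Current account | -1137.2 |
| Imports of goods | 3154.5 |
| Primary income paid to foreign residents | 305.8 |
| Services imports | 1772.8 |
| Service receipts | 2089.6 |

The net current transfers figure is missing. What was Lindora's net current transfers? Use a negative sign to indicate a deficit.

-263.0

Current account = goods balance + services balance + net primary income + net secondary income
Sum of the known components = -874.2
Net current transfers = CA - (known components) = -1137.2 - (-874.2) = -263.0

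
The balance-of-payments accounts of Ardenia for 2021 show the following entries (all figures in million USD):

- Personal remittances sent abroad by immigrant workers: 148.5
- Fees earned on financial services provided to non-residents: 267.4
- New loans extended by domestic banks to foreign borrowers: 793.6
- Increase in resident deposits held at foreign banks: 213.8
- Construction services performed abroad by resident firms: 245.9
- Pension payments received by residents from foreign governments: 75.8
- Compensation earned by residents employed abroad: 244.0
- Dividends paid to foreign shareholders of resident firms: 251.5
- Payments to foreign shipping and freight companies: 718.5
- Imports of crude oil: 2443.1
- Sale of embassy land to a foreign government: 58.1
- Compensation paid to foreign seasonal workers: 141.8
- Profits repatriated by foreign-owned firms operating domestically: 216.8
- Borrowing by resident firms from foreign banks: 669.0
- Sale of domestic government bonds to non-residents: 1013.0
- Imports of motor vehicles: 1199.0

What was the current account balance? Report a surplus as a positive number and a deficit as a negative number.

Goods: -1199.0 - 2443.1 = -3642.1
Services: 245.9 + 267.4 - 718.5 = -205.2
Primary income: -251.5 - 141.8 + 244.0 - 216.8 = -366.1
Secondary income: 75.8 - 148.5 = -72.7
Current account = (-3642.1) + (-205.2) + (-366.1) + (-72.7) = -4286.1
(Excluded from the current account — financial account: new loans extended by domestic banks to foreign borrowers 793.6, increase in resident deposits held at foreign banks 213.8, borrowing by resident firms from foreign banks 669.0, sale of domestic government bonds to non-residents 1013.0; capital account: sale of embassy land to a foreign government 58.1.)

-4286.1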